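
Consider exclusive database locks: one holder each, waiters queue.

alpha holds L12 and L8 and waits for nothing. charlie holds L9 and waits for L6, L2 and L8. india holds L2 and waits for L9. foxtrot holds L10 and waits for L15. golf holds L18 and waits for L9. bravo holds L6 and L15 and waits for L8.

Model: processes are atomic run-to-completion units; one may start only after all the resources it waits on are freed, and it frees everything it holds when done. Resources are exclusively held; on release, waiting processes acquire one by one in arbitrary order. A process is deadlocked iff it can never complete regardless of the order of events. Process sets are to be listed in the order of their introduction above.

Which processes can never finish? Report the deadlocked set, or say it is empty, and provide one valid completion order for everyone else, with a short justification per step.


The deadlocked set is charlie, india and golf.
Key observation: nobody on the ring charlie -> india -> charlie can start until another member finishes, which never happens; golf waits into the deadlock from upstream.
The rest can finish in the order alpha, bravo, foxtrot.
Check, step by step:
  alpha: no waits; runs immediately, freeing L12 and L8
  bravo: everything it awaited (L8) is free; runs, freeing L6 and L15
  foxtrot: everything it awaited (L15) is free; runs, freeing L10


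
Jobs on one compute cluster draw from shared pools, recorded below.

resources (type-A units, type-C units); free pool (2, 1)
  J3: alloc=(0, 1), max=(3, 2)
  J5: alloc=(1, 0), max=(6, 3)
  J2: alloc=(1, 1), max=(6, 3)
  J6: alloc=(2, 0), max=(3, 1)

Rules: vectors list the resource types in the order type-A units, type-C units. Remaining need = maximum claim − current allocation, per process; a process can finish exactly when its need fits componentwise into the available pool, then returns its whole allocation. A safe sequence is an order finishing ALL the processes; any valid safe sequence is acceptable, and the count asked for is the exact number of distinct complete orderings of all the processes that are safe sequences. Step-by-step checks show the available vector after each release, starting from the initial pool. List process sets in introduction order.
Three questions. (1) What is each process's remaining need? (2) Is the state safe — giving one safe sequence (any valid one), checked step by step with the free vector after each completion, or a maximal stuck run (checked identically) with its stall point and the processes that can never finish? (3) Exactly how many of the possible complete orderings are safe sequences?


(1) Remaining need (order type-A units, type-C units):
  J3: (3, 1)
  J5: (5, 3)
  J2: (5, 2)
  J6: (1, 1)
(2) UNSAFE — no complete ordering exists.
Key observation: the pool after J6, J3 is (4, 2); every surviving request exceeds it in type-A units, so progress ends there.
Going as far as possible: J6, J3; after that, nothing fits. Walking it through:
  pool = (2, 1)
  J6: need (1, 1) fits (2, 1); releases (2, 0), pool now (4, 1)
  J3: need (3, 1) fits (4, 1); releases (0, 1), pool now (4, 2)
  J5 still needs (5, 3) but only (4, 2) is free — short on type-A units and type-C units
  J2 still needs (5, 2) but only (4, 2) is free — short on type-A units
Never able to finish: J5 and J2.
(3) Precisely 0 of the possible complete orderings are safe sequences.


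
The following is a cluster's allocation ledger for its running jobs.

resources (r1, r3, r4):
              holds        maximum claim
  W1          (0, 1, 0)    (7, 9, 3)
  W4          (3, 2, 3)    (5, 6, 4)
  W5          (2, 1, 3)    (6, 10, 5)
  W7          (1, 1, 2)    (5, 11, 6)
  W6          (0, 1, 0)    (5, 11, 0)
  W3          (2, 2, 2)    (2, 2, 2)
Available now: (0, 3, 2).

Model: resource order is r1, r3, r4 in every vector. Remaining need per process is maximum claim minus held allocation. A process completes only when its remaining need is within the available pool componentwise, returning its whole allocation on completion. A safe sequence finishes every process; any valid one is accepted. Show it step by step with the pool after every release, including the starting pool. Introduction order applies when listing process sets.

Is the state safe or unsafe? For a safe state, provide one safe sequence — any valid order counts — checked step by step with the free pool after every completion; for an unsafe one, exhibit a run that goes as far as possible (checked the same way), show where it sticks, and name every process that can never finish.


UNSAFE — no complete ordering exists.
Key observation: no order helps: past W3, W4, the free pool tops out at (5, 7, 7), below what each blocked process needs in r3.
The run W3, W4 cannot be extended any further. Verifying each step:
  pool = (0, 3, 2)
  W3 needs (0, 0, 0) <= (0, 3, 2) -> finishes; pool += (2, 2, 2) = (2, 5, 4)
  W4 needs (2, 4, 1) <= (2, 5, 4) -> finishes; pool += (3, 2, 3) = (5, 7, 7)
  W1 still needs (7, 8, 3) but only (5, 7, 7) is free — short on r1 and r3
  W5 still needs (4, 9, 2) but only (5, 7, 7) is free — short on r3
  W7 still needs (4, 10, 4) but only (5, 7, 7) is free — short on r3
  W6 still needs (5, 10, 0) but only (5, 7, 7) is free — short on r3
Processes that can never finish: W1, W5, W7 and W6.


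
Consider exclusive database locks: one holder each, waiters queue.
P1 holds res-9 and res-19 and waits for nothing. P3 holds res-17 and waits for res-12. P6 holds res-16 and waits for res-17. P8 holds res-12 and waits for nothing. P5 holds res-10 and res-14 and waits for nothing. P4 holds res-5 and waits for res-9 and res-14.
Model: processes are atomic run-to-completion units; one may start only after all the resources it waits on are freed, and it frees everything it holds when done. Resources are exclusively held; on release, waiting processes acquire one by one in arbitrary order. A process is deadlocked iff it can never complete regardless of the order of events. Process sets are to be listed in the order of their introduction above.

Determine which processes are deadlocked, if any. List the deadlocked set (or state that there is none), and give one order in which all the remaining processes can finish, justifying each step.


Nothing here is deadlocked.
Key observation: although several processes wait, no cycle exists — each chain bottoms out at a free runner.
One completion order for the rest: P5, P1, P8, P3, P6, P4.
Verifying each step:
  P5 waits on nothing -> runs at once and releases res-10 and res-14
  P1 waits on nothing -> runs at once and releases res-9 and res-19
  P8 waits on nothing -> runs at once and releases res-12
  P3: everything it awaited (res-12) is free; runs, freeing res-17
  P6: everything it awaited (res-17) is free; runs, freeing res-16
  P4: everything it awaited (res-9 and res-14) is free; runs, freeing res-5


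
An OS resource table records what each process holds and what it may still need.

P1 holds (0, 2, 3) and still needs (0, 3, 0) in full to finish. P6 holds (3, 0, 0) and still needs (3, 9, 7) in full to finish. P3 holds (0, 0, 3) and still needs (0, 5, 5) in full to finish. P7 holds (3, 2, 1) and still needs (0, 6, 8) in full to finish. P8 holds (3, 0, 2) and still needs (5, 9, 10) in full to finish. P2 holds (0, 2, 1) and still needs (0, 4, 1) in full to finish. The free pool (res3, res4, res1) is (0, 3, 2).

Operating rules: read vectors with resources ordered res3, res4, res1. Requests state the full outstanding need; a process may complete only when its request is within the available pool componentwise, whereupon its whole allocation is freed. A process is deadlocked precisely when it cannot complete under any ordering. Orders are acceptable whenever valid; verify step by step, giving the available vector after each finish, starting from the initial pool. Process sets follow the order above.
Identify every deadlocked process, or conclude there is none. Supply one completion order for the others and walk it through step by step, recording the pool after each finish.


No process is deadlocked.
Key observation: starting with P1, each completion frees enough for the next — no one is permanently blocked.
The rest can finish in the order P1, P2, P3, P7, P6, P8. Verifying each step:
  pool = (0, 3, 2)
  P1 needs (0, 3, 0) <= (0, 3, 2) -> finishes; pool += (0, 2, 3) = (0, 5, 5)
  P2 needs (0, 4, 1) <= (0, 5, 5) -> finishes; pool += (0, 2, 1) = (0, 7, 6)
  P3 needs (0, 5, 5) <= (0, 7, 6) -> finishes; pool += (0, 0, 3) = (0, 7, 9)
  P7 needs (0, 6, 8) <= (0, 7, 9) -> finishes; pool += (3, 2, 1) = (3, 9, 10)
  P6 needs (3, 9, 7) <= (3, 9, 10) -> finishes; pool += (3, 0, 0) = (6, 9, 10)
  P8 needs (5, 9, 10) <= (6, 9, 10) -> finishes; pool += (3, 0, 2) = (9, 9, 12)


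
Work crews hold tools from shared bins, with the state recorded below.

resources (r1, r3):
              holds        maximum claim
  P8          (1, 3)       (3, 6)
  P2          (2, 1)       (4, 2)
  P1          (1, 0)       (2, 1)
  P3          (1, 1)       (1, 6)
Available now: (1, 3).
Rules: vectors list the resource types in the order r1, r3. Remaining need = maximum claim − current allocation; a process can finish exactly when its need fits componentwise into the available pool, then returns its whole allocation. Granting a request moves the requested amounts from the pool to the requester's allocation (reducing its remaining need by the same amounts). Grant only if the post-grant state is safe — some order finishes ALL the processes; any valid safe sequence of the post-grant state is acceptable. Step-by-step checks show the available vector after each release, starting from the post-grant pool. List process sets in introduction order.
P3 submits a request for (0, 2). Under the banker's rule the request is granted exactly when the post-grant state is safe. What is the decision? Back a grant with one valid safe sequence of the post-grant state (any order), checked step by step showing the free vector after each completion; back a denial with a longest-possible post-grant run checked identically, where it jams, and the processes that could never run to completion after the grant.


DENY: after the grant no complete ordering would exist.
Key observation: P1, P2 can finish, but then (4, 2) is all there is, and the blocked group's r3 demands exceed it.
Pretend the grant happened; the run P1, P2 goes as far as possible. Step-by-step check:
  pool = (1, 1)
  run P1 (needs (1, 1), free (1, 1)); after release of (1, 0) the pool is (2, 1)
  run P2 (needs (2, 1), free (2, 1)); after release of (2, 1) the pool is (4, 2)
  blocked: P8 wants (2, 3), pool (4, 2) — not enough r3
  blocked: P3 wants (0, 3), pool (4, 2) — not enough r3
Post-grant, the permanently blocked set is P8 and P3.


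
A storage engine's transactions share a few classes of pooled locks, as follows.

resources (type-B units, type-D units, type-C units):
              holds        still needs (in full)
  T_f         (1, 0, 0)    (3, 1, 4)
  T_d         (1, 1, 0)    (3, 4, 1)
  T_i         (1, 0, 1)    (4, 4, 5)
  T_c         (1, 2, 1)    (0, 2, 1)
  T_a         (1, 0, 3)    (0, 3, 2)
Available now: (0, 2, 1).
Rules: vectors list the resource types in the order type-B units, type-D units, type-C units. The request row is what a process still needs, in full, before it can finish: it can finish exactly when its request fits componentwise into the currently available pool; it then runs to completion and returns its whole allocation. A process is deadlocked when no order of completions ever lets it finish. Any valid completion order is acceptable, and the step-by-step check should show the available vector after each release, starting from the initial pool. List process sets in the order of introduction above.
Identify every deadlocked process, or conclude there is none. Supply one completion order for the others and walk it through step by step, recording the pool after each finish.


Deadlocked set: T_f, T_d and T_i.
Key observation: the pool after T_c, T_a is (2, 4, 5); every surviving request exceeds it in type-B units, so progress ends there.
The rest can finish in the order T_c, T_a. Check, step by step:
  pool = (0, 2, 1)
  T_c: need (0, 2, 1) fits (0, 2, 1); releases (1, 2, 1), pool now (1, 4, 2)
  T_a: need (0, 3, 2) fits (1, 4, 2); releases (1, 0, 3), pool now (2, 4, 5)
The blocked processes can never fit:
  T_f cannot run: need (3, 1, 4) vs free (2, 4, 5) (insufficient type-B units)
  T_d cannot run: need (3, 4, 1) vs free (2, 4, 5) (insufficient type-B units)
  T_i cannot run: need (4, 4, 5) vs free (2, 4, 5) (insufficient type-B units)


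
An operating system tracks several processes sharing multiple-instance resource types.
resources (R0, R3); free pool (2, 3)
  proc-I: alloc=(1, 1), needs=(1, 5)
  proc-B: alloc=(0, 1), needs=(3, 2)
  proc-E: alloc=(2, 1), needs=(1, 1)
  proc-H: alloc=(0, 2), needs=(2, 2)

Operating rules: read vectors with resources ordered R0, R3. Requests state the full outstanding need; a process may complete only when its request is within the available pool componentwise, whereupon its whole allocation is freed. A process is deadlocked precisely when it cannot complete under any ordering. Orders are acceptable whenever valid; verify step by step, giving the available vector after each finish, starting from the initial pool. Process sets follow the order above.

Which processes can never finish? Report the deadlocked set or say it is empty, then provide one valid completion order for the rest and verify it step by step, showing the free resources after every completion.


Nothing here is deadlocked.
Key observation: there is always a runnable process — proc-H first — so the state unwinds completely.
A valid finishing order for the others: proc-H, proc-E, proc-I, proc-B. Step-by-step check:
  pool = (2, 3)
  proc-H: need (2, 2) fits (2, 3); releases (0, 2), pool now (2, 5)
  proc-E: need (1, 1) fits (2, 5); releases (2, 1), pool now (4, 6)
  proc-I: need (1, 5) fits (4, 6); releases (1, 1), pool now (5, 7)
  proc-B: need (3, 2) fits (5, 7); releases (0, 1), pool now (5, 8)


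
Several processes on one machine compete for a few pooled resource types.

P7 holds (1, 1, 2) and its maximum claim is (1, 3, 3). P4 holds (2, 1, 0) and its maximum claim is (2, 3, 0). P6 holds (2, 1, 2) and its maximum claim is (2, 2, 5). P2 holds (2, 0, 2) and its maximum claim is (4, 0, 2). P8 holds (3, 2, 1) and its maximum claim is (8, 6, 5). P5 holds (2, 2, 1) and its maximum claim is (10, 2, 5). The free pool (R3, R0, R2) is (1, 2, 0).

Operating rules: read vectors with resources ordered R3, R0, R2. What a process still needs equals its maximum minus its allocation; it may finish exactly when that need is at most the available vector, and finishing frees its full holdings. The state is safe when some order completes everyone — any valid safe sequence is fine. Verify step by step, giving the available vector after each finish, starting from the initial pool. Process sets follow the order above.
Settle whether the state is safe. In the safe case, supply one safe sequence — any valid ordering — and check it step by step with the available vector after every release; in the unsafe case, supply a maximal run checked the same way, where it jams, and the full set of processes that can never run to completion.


SAFE. One safe sequence: P4, P2, P7, P6, P5, P8.
Key observation: P4 marks the first exact bind of the order: its need (0, 2, 0) fits the free (1, 2, 0) with zero slack on a requested resource.
Check, step by step:
  pool = (1, 2, 0)
  P4 needs (0, 2, 0) <= (1, 2, 0) -> finishes; pool += (2, 1, 0) = (3, 3, 0)
  P2 needs (2, 0, 0) <= (3, 3, 0) -> finishes; pool += (2, 0, 2) = (5, 3, 2)
  P7 needs (0, 2, 1) <= (5, 3, 2) -> finishes; pool += (1, 1, 2) = (6, 4, 4)
  P6 needs (0, 1, 3) <= (6, 4, 4) -> finishes; pool += (2, 1, 2) = (8, 5, 6)
  P5 needs (8, 0, 4) <= (8, 5, 6) -> finishes; pool += (2, 2, 1) = (10, 7, 7)
  P8 needs (5, 4, 4) <= (10, 7, 7) -> finishes; pool += (3, 2, 1) = (13, 9, 8)


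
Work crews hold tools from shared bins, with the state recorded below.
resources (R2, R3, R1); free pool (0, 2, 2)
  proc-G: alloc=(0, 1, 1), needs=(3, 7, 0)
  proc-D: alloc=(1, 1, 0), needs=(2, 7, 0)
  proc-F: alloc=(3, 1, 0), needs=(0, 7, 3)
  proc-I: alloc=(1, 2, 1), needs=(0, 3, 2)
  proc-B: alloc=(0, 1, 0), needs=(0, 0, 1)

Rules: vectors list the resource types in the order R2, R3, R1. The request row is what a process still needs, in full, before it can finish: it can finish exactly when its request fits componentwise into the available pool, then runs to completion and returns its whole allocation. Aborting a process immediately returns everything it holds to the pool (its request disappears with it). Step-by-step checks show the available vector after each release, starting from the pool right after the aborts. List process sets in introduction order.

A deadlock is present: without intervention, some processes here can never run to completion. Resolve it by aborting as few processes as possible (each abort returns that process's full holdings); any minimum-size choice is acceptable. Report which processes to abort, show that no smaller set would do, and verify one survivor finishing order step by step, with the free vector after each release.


Abort proc-G and proc-F.
Key observation: proc-D could never have finished before the abort; with (3, 2, 1) returned by proc-G and proc-F, it fits at step 3.
Minimality, checking each single-abort alternative: proc-G alone leaves proc-D blocked (short on R2 and R3); proc-D alone leaves proc-G blocked (short on R2 and R3); proc-F alone leaves proc-G blocked (short on R3); proc-I alone leaves proc-G blocked (short on R2 and R3); proc-B alone leaves proc-G blocked (short on R2 and R3).
The survivors complete as proc-B, proc-I, proc-D. Step-by-step check (starting from the post-abort pool):
  pool = (3, 4, 3)
  proc-B: need (0, 0, 1) fits (3, 4, 3); releases (0, 1, 0), pool now (3, 5, 3)
  proc-I: need (0, 3, 2) fits (3, 5, 3); releases (1, 2, 1), pool now (4, 7, 4)
  proc-D: need (2, 7, 0) fits (4, 7, 4); releases (1, 1, 0), pool now (5, 8, 4)


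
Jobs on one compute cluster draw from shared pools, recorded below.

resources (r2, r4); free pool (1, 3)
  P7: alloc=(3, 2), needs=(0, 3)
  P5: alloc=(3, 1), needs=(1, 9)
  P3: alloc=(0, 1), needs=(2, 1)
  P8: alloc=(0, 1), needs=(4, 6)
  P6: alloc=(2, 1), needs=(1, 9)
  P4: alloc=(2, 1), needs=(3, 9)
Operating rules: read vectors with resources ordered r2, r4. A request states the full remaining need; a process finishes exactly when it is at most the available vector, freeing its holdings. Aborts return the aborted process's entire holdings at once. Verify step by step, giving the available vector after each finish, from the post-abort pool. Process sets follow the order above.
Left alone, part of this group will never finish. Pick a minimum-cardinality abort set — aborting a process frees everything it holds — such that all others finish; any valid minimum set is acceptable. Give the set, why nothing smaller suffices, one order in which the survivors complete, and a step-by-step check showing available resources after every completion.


The answer: abort P5 and P4.
Key observation: the returned (5, 2) from P5 and P4 is what brings P6 — unrunnable before, under any order — into play at step 4.
Why nothing smaller works — every single abort fails: P7 alone leaves P5 blocked (short on r4); P5 alone leaves P6 blocked (short on r4); P3 alone leaves P5 blocked (short on r4); P8 alone leaves P5 blocked (short on r4); P6 alone leaves P5 blocked (short on r4); P4 alone leaves P5 blocked (short on r4).
One survivor order: P7, P8, P3, P6. Walking it through (post-abort pool first):
  pool = (6, 5)
  run P7 (needs (0, 3), free (6, 5)); after release of (3, 2) the pool is (9, 7)
  run P8 (needs (4, 6), free (9, 7)); after release of (0, 1) the pool is (9, 8)
  run P3 (needs (2, 1), free (9, 8)); after release of (0, 1) the pool is (9, 9)
  run P6 (needs (1, 9), free (9, 9)); after release of (2, 1) the pool is (11, 10)


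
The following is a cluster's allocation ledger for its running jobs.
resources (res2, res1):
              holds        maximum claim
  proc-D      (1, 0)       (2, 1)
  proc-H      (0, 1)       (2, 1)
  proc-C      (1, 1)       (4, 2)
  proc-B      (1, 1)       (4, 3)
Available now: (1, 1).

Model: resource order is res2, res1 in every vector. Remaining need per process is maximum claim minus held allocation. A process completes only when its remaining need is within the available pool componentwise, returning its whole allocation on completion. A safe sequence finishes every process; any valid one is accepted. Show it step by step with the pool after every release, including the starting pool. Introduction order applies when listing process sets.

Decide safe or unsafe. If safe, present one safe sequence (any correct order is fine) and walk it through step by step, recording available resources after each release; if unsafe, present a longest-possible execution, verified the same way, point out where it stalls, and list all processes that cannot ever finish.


UNSAFE — no complete ordering exists.
Key observation: no order helps: past proc-D, proc-H, the free pool tops out at (2, 2), below what each blocked process needs in res2.
Going as far as possible: proc-D, proc-H; after that, nothing fits. Walking it through:
  pool = (1, 1)
  run proc-D (needs (1, 1), free (1, 1)); after release of (1, 0) the pool is (2, 1)
  run proc-H (needs (2, 0), free (2, 1)); after release of (0, 1) the pool is (2, 2)
  proc-C still needs (3, 1) but only (2, 2) is free — short on res2
  proc-B still needs (3, 2) but only (2, 2) is free — short on res2
Never able to finish: proc-C and proc-B.


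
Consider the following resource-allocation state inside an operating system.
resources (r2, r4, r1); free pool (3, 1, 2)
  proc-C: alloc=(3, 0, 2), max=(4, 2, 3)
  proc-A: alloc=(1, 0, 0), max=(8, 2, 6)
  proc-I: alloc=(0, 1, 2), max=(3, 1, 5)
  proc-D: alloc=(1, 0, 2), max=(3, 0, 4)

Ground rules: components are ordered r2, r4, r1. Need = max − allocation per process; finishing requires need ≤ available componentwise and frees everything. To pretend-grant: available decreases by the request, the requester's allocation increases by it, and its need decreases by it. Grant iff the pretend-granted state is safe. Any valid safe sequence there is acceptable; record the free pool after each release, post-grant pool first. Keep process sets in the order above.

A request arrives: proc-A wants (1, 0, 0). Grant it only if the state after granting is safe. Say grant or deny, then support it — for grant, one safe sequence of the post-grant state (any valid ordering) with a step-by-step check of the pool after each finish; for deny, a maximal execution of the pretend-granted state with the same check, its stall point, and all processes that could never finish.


GRANT. The post-grant state is safe; one safe sequence: proc-D, proc-I, proc-C, proc-A.
Key observation: even at the reduced pool (2, 1, 2), proc-D fits immediately, so safety survives the grant.
Check on the post-grant state, step by step:
  pool = (2, 1, 2)
  run proc-D (needs (2, 0, 2), free (2, 1, 2)); after release of (1, 0, 2) the pool is (3, 1, 4)
  run proc-I (needs (3, 0, 3), free (3, 1, 4)); after release of (0, 1, 2) the pool is (3, 2, 6)
  run proc-C (needs (1, 2, 1), free (3, 2, 6)); after release of (3, 0, 2) the pool is (6, 2, 8)
  run proc-A (needs (6, 2, 6), free (6, 2, 8)); after release of (2, 0, 0) the pool is (8, 2, 8)


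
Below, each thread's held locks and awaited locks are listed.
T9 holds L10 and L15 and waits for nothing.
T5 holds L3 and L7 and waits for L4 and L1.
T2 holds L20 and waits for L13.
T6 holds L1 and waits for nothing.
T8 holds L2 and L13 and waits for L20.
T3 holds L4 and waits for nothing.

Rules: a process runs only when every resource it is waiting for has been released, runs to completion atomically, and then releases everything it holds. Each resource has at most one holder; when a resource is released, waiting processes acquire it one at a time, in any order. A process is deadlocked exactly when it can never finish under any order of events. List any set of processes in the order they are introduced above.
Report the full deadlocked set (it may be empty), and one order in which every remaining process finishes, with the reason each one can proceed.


The deadlocked set is T2 and T8.
Key observation: T2 -> T8 -> T2 is a circular wait — nothing in it can go first; no other process is dragged down with it.
The rest can finish in the order T9, T6, T3, T5.
Walking it through:
  run T9 (it waits on nothing); releases L10 and L15
  run T6 (it waits on nothing); releases L1
  run T3 (it waits on nothing); releases L4
  T5 waits on L4 and L1 — all released -> runs and releases L3 and L7


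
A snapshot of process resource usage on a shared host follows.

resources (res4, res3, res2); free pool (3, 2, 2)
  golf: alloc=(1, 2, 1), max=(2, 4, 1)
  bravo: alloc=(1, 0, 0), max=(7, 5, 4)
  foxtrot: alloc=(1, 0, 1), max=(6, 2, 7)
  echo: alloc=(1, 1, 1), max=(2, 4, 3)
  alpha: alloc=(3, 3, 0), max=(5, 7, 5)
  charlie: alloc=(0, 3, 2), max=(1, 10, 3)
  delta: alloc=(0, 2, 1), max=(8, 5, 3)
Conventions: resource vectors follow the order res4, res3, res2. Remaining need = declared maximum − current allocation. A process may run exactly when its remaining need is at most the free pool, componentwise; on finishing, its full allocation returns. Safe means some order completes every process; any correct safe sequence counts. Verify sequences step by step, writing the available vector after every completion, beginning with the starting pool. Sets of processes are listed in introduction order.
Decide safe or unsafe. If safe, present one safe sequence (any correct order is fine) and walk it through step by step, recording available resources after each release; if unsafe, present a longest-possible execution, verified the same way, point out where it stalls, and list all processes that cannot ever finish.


UNSAFE.
Key observation: after golf, echo the pool peaks at (5, 5, 4), and each blocked process is short somewhere: bravo on res4; foxtrot on res2; alpha on res2; charlie on res3; delta on res4.
A maximal execution: golf, echo — then nothing else fits. Step-by-step check:
  pool = (3, 2, 2)
  run golf (needs (1, 2, 0), free (3, 2, 2)); after release of (1, 2, 1) the pool is (4, 4, 3)
  run echo (needs (1, 3, 2), free (4, 4, 3)); after release of (1, 1, 1) the pool is (5, 5, 4)
  blocked: bravo wants (6, 5, 4), pool (5, 5, 4) — not enough res4
  blocked: foxtrot wants (5, 2, 6), pool (5, 5, 4) — not enough res2
  blocked: alpha wants (2, 4, 5), pool (5, 5, 4) — not enough res2
  blocked: charlie wants (1, 7, 1), pool (5, 5, 4) — not enough res3
  blocked: delta wants (8, 3, 2), pool (5, 5, 4) — not enough res4
Permanently blocked: bravo, foxtrot, alpha, charlie and delta.


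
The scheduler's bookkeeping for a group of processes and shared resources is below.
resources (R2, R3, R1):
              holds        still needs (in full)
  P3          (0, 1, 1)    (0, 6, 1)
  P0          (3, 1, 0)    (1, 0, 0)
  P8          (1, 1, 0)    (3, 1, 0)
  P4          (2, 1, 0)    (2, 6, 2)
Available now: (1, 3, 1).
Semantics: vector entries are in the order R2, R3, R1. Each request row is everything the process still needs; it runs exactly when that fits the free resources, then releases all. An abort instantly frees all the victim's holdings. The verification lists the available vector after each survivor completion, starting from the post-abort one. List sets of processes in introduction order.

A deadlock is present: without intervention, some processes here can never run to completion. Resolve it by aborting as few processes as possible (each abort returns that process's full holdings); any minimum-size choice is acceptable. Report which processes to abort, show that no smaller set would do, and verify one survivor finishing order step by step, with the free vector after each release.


The answer: abort P3.
Key observation: P4 had no path to completion before; after the abort of P3 ((0, 1, 1) returned), step 3 is where it fits.
Why nothing smaller works: aborting no one leaves the state deadlocked as given.
The survivors complete as P0, P8, P4. Verifying each step (starting from the post-abort pool):
  pool = (1, 4, 2)
  P0: need (1, 0, 0) fits (1, 4, 2); releases (3, 1, 0), pool now (4, 5, 2)
  P8: need (3, 1, 0) fits (4, 5, 2); releases (1, 1, 0), pool now (5, 6, 2)
  P4: need (2, 6, 2) fits (5, 6, 2); releases (2, 1, 0), pool now (7, 7, 2)


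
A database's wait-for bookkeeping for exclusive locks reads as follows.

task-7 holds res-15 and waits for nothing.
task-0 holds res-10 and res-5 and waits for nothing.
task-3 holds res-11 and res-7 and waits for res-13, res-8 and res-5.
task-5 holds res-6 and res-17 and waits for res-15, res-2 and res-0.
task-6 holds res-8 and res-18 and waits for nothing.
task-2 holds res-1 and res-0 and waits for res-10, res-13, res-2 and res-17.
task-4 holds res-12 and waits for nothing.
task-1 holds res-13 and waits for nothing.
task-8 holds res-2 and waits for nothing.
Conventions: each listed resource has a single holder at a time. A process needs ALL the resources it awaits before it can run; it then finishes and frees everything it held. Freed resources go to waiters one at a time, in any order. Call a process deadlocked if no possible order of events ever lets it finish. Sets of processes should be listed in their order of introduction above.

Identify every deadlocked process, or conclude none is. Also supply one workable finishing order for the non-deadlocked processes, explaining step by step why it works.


The deadlocked set is task-5 and task-2.
Key observation: the knot is the closed ring of waits task-5 -> task-2 -> task-5; no other process is dragged down with it.
A valid finishing order for the others: task-1, task-0, task-7, task-6, task-3, task-8, task-4.
Walking it through:
  run task-1 (it waits on nothing); releases res-13
  run task-0 (it waits on nothing); releases res-10 and res-5
  run task-7 (it waits on nothing); releases res-15
  run task-6 (it waits on nothing); releases res-8 and res-18
  task-3 waits on res-13, res-8 and res-5 — all released -> runs and releases res-11 and res-7
  run task-8 (it waits on nothing); releases res-2
  run task-4 (it waits on nothing); releases res-12


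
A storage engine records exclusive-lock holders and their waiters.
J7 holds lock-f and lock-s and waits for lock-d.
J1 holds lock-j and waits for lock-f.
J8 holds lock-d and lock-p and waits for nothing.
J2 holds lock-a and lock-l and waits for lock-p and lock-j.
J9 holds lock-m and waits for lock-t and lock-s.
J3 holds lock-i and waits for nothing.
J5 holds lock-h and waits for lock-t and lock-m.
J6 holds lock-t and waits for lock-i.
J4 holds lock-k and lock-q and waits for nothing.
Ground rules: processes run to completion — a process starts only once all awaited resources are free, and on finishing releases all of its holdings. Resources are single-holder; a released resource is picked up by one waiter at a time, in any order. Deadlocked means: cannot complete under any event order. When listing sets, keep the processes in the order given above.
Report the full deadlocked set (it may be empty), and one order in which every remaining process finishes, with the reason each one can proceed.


The deadlocked set is empty.
Key observation: the wait graph is acyclic; completion cascades from the unblocked processes through everyone else.
One completion order for the rest: J4, J8, J7, J1, J2, J3, J6, J9, J5.
Check, step by step:
  J4 waits on nothing -> runs at once and releases lock-k and lock-q
  J8 waits on nothing -> runs at once and releases lock-d and lock-p
  run J7 (all its waits — lock-d — are resolved); releases lock-f and lock-s
  run J1 (all its waits — lock-f — are resolved); releases lock-j
  run J2 (all its waits — lock-p and lock-j — are resolved); releases lock-a and lock-l
  J3 waits on nothing -> runs at once and releases lock-i
  run J6 (all its waits — lock-i — are resolved); releases lock-t
  run J9 (all its waits — lock-t and lock-s — are resolved); releases lock-m
  run J5 (all its waits — lock-t and lock-m — are resolved); releases lock-h


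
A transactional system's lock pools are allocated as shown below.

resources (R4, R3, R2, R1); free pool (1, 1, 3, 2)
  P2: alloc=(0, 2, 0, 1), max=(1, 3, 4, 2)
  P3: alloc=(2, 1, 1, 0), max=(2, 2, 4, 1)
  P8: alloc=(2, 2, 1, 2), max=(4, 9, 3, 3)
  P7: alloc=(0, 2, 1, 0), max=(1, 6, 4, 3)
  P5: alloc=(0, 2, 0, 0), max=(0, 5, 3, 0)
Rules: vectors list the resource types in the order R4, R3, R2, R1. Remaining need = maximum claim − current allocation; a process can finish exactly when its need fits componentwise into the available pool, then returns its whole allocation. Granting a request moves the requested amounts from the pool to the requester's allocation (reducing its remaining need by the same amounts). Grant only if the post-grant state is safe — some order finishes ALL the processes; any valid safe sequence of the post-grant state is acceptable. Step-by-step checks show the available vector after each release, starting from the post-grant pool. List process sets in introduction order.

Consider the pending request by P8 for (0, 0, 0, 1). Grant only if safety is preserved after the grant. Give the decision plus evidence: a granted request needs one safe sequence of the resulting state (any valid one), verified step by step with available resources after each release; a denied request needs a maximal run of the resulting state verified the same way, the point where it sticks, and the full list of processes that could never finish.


DENY: after the grant no complete ordering would exist.
Key observation: after P3, P2, P5 the pool peaks at (3, 6, 4, 2), and each blocked process is short somewhere: P8 on R3; P7 on R1.
After a pretend grant, a maximal execution: P3, P2, P5 — then nothing else fits. Verifying each step:
  pool = (1, 1, 3, 1)
  P3: need (0, 1, 3, 1) fits (1, 1, 3, 1); releases (2, 1, 1, 0), pool now (3, 2, 4, 1)
  P2: need (1, 1, 4, 1) fits (3, 2, 4, 1); releases (0, 2, 0, 1), pool now (3, 4, 4, 2)
  P5: need (0, 3, 3, 0) fits (3, 4, 4, 2); releases (0, 2, 0, 0), pool now (3, 6, 4, 2)
  P8 still needs (2, 7, 2, 0) but only (3, 6, 4, 2) is free — short on R3
  P7 still needs (1, 4, 3, 3) but only (3, 6, 4, 2) is free — short on R1
Had the request been granted, P8 and P7 could never finish.


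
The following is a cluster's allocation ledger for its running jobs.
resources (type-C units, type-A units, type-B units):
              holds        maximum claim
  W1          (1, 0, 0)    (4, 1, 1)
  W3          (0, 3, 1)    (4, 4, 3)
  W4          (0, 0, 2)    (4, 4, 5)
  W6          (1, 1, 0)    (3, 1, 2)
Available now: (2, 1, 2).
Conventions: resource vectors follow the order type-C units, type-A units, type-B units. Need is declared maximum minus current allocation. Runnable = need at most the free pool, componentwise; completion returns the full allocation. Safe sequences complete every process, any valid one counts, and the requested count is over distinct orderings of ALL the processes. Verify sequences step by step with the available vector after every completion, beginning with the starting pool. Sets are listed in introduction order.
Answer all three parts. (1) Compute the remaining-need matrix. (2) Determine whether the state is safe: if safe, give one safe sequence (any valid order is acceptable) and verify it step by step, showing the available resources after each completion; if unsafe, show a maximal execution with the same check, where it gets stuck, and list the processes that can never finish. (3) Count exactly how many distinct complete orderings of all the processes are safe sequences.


(1) Remaining need (order type-C units, type-A units, type-B units):
  W1: (3, 1, 1)
  W3: (4, 1, 2)
  W4: (4, 4, 3)
  W6: (2, 0, 2)
(2) The state is SAFE; one workable sequence: W6, W1, W3, W4.
Key observation: at W6 the run first touches a limit — (2, 0, 2) against (2, 1, 2), exact on a resource it actually requests.
Check, step by step:
  pool = (2, 1, 2)
  run W6 (needs (2, 0, 2), free (2, 1, 2)); after release of (1, 1, 0) the pool is (3, 2, 2)
  run W1 (needs (3, 1, 1), free (3, 2, 2)); after release of (1, 0, 0) the pool is (4, 2, 2)
  run W3 (needs (4, 1, 2), free (4, 2, 2)); after release of (0, 3, 1) the pool is (4, 5, 3)
  run W4 (needs (4, 4, 3), free (4, 5, 3)); after release of (0, 0, 2) the pool is (4, 5, 5)
(3) Exactly 1 of the possible complete orderings is a safe sequence.


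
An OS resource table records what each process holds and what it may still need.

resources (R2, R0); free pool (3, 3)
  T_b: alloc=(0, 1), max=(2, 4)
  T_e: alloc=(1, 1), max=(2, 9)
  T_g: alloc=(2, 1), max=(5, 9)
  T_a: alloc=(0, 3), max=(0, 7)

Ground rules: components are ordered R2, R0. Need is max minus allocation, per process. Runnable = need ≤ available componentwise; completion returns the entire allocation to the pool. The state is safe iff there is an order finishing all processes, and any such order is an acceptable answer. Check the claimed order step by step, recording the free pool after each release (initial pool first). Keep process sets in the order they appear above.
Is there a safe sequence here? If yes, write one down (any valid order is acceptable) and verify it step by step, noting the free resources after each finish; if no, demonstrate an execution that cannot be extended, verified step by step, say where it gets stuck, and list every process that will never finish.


UNSAFE — no complete ordering exists.
Key observation: no order helps: past T_b, T_a, the free pool tops out at (3, 7), below what each blocked process needs in R0.
The run T_b, T_a cannot be extended any further. Step-by-step check:
  pool = (3, 3)
  T_b: need (2, 3) fits (3, 3); releases (0, 1), pool now (3, 4)
  T_a: need (0, 4) fits (3, 4); releases (0, 3), pool now (3, 7)
  blocked: T_e wants (1, 8), pool (3, 7) — not enough R0
  blocked: T_g wants (3, 8), pool (3, 7) — not enough R0
Permanently blocked: T_e and T_g.


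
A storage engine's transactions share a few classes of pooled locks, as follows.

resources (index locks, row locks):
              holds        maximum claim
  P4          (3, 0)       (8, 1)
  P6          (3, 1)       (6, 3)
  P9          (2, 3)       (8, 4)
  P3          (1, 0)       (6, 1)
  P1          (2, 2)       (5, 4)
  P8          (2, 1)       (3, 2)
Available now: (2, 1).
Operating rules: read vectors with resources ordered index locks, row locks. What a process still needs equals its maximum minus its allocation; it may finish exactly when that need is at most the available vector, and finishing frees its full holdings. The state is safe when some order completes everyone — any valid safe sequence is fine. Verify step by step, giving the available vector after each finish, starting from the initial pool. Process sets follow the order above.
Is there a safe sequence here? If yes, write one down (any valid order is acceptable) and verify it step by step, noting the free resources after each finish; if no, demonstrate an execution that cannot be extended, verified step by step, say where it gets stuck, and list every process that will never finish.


SAFE — a valid safe sequence is P8, P6, P9, P4, P3, P1.
Key observation: reading the order forward, P8 is the first process whose need (1, 1) meets the free pool (2, 1) exactly on a resource it requests.
Step-by-step check:
  pool = (2, 1)
  P8 needs (1, 1) <= (2, 1) -> finishes; pool += (2, 1) = (4, 2)
  P6 needs (3, 2) <= (4, 2) -> finishes; pool += (3, 1) = (7, 3)
  P9 needs (6, 1) <= (7, 3) -> finishes; pool += (2, 3) = (9, 6)
  P4 needs (5, 1) <= (9, 6) -> finishes; pool += (3, 0) = (12, 6)
  P3 needs (5, 1) <= (12, 6) -> finishes; pool += (1, 0) = (13, 6)
  P1 needs (3, 2) <= (13, 6) -> finishes; pool += (2, 2) = (15, 8)


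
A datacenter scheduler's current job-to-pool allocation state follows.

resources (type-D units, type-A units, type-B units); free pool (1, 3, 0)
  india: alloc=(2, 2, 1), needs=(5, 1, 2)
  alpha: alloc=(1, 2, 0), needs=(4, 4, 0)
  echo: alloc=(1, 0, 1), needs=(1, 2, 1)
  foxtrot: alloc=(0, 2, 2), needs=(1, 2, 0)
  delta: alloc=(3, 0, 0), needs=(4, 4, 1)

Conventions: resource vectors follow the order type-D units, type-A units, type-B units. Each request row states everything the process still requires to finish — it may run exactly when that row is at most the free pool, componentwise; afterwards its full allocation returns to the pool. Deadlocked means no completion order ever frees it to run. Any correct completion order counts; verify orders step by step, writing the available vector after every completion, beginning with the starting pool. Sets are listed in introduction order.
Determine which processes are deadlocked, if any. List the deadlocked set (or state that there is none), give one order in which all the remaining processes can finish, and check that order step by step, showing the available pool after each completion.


Deadlocked: india, alpha and delta.
Key observation: the pool after foxtrot, echo is (2, 5, 3); every surviving request exceeds it in type-D units, so progress ends there.
A valid finishing order for the others: foxtrot, echo. Check, step by step:
  pool = (1, 3, 0)
  foxtrot needs (1, 2, 0) <= (1, 3, 0) -> finishes; pool += (0, 2, 2) = (1, 5, 2)
  echo needs (1, 2, 1) <= (1, 5, 2) -> finishes; pool += (1, 0, 1) = (2, 5, 3)
The stuck group stays short no matter what:
  blocked: india wants (5, 1, 2), pool (2, 5, 3) — not enough type-D units
  blocked: alpha wants (4, 4, 0), pool (2, 5, 3) — not enough type-D units
  blocked: delta wants (4, 4, 1), pool (2, 5, 3) — not enough type-D units
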